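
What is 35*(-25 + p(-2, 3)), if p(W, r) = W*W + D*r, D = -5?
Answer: -1260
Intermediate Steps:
p(W, r) = W² - 5*r (p(W, r) = W*W - 5*r = W² - 5*r)
35*(-25 + p(-2, 3)) = 35*(-25 + ((-2)² - 5*3)) = 35*(-25 + (4 - 15)) = 35*(-25 - 11) = 35*(-36) = -1260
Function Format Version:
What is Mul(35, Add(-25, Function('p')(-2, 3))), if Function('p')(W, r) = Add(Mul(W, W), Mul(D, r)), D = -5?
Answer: -1260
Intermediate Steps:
Function('p')(W, r) = Add(Pow(W, 2), Mul(-5, r)) (Function('p')(W, r) = Add(Mul(W, W), Mul(-5, r)) = Add(Pow(W, 2), Mul(-5, r)))
Mul(35, Add(-25, Function('p')(-2, 3))) = Mul(35, Add(-25, Add(Pow(-2, 2), Mul(-5, 3)))) = Mul(35, Add(-25, Add(4, -15))) = Mul(35, Add(-25, -11)) = Mul(35, -36) = -1260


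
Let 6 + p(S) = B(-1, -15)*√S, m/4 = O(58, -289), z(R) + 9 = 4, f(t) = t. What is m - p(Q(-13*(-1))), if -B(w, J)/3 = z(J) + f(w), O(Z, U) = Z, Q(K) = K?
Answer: 238 - 18*√13 ≈ 173.10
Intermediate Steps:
z(R) = -5 (z(R) = -9 + 4 = -5)
m = 232 (m = 4*58 = 232)
B(w, J) = 15 - 3*w (B(w, J) = -3*(-5 + w) = 15 - 3*w)
p(S) = -6 + 18*√S (p(S) = -6 + (15 - 3*(-1))*√S = -6 + (15 + 3)*√S = -6 + 18*√S)
m - p(Q(-13*(-1))) = 232 - (-6 + 18*√(-13*(-1))) = 232 - (-6 + 18*√13) = 232 + (6 - 18*√13) = 238 - 18*√13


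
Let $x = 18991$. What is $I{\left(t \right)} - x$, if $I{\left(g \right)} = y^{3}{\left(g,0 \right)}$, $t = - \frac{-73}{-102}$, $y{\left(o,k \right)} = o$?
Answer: $- \frac{20153790145}{1061208} \approx -18991.0$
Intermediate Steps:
$t = - \frac{73}{102}$ ($t = - \frac{\left(-73\right) \left(-1\right)}{102} = \left(-1\right) \frac{73}{102} = - \frac{73}{102} \approx -0.71569$)
$I{\left(g \right)} = g^{3}$
$I{\left(t \right)} - x = \left(- \frac{73}{102}\right)^{3} - 18991 = - \frac{389017}{1061208} - 18991 = - \frac{20153790145}{1061208}$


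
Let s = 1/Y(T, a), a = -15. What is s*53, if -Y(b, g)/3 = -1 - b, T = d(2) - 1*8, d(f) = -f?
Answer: -53/27 ≈ -1.9630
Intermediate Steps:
T = -10 (T = -1*2 - 1*8 = -2 - 8 = -10)
Y(b, g) = 3 + 3*b (Y(b, g) = -3*(-1 - b) = 3 + 3*b)
s = -1/27 (s = 1/(3 + 3*(-10)) = 1/(3 - 30) = 1/(-27) = -1/27 ≈ -0.037037)
s*53 = -1/27*53 = -53/27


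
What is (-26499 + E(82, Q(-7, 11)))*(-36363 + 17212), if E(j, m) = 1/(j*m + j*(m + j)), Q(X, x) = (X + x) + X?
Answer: 3162629979817/6232 ≈ 5.0748e+8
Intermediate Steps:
Q(X, x) = x + 2*X
E(j, m) = 1/(j*m + j*(j + m))
(-26499 + E(82, Q(-7, 11)))*(-36363 + 17212) = (-26499 + 1/(82*(82 + 2*(11 + 2*(-7)))))*(-36363 + 17212) = (-26499 + 1/(82*(82 + 2*(11 - 14))))*(-19151) = (-26499 + 1/(82*(82 + 2*(-3))))*(-19151) = (-26499 + 1/(82*(82 - 6)))*(-19151) = (-26499 + (1/82)/76)*(-19151) = (-26499 + (1/82)*(1/76))*(-19151) = (-26499 + 1/6232)*(-19151) = -165141767/6232*(-19151) = 3162629979817/6232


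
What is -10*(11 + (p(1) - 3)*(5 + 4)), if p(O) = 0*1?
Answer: 160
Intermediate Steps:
p(O) = 0
-10*(11 + (p(1) - 3)*(5 + 4)) = -10*(11 + (0 - 3)*(5 + 4)) = -10*(11 - 3*9) = -10*(11 - 27) = -10*(-16) = 160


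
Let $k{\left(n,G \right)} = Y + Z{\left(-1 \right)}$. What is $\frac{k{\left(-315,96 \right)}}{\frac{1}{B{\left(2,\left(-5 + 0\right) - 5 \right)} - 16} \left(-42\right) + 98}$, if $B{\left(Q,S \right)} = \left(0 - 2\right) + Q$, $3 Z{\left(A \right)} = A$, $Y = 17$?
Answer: $\frac{80}{483} \approx 0.16563$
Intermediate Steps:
$Z{\left(A \right)} = \frac{A}{3}$
$B{\left(Q,S \right)} = -2 + Q$
$k{\left(n,G \right)} = \frac{50}{3}$ ($k{\left(n,G \right)} = 17 + \frac{1}{3} \left(-1\right) = 17 - \frac{1}{3} = \frac{50}{3}$)
$\frac{k{\left(-315,96 \right)}}{\frac{1}{B{\left(2,\left(-5 + 0\right) - 5 \right)} - 16} \left(-42\right) + 98} = \frac{50}{3 \left(\frac{1}{\left(-2 + 2\right) - 16} \left(-42\right) + 98\right)} = \frac{50}{3 \left(\frac{1}{0 - 16} \left(-42\right) + 98\right)} = \frac{50}{3 \left(\frac{1}{-16} \left(-42\right) + 98\right)} = \frac{50}{3 \left(\left(- \frac{1}{16}\right) \left(-42\right) + 98\right)} = \frac{50}{3 \left(\frac{21}{8} + 98\right)} = \frac{50}{3 \cdot \frac{805}{8}} = \frac{50}{3} \cdot \frac{8}{805} = \frac{80}{483}$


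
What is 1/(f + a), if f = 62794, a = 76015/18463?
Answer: 18463/1159441637 ≈ 1.5924e-5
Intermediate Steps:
a = 76015/18463 (a = 76015*(1/18463) = 76015/18463 ≈ 4.1172)
1/(f + a) = 1/(62794 + 76015/18463) = 1/(1159441637/18463) = 18463/1159441637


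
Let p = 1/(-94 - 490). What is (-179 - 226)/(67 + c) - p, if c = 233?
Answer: -3937/2920 ≈ -1.3483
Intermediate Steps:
p = -1/584 (p = 1/(-584) = -1/584 ≈ -0.0017123)
(-179 - 226)/(67 + c) - p = (-179 - 226)/(67 + 233) - 1*(-1/584) = -405/300 + 1/584 = -405*1/300 + 1/584 = -27/20 + 1/584 = -3937/2920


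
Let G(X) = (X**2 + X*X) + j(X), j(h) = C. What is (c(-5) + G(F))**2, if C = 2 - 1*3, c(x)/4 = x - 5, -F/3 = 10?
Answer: 3094081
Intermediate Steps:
F = -30 (F = -3*10 = -30)
c(x) = -20 + 4*x (c(x) = 4*(x - 5) = 4*(-5 + x) = -20 + 4*x)
C = -1 (C = 2 - 3 = -1)
j(h) = -1
G(X) = -1 + 2*X**2 (G(X) = (X**2 + X*X) - 1 = (X**2 + X**2) - 1 = 2*X**2 - 1 = -1 + 2*X**2)
(c(-5) + G(F))**2 = ((-20 + 4*(-5)) + (-1 + 2*(-30)**2))**2 = ((-20 - 20) + (-1 + 2*900))**2 = (-40 + (-1 + 1800))**2 = (-40 + 1799)**2 = 1759**2 = 3094081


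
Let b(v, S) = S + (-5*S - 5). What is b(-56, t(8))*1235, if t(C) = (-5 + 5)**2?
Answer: -6175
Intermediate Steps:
t(C) = 0 (t(C) = 0**2 = 0)
b(v, S) = -5 - 4*S (b(v, S) = S + (-5 - 5*S) = -5 - 4*S)
b(-56, t(8))*1235 = (-5 - 4*0)*1235 = (-5 + 0)*1235 = -5*1235 = -6175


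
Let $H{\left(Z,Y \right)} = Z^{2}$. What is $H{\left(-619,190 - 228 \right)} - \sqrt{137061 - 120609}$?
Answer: $383161 - 6 \sqrt{457} \approx 3.8303 \cdot 10^{5}$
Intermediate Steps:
$H{\left(-619,190 - 228 \right)} - \sqrt{137061 - 120609} = \left(-619\right)^{2} - \sqrt{137061 - 120609} = 383161 - \sqrt{16452} = 383161 - 6 \sqrt{457}$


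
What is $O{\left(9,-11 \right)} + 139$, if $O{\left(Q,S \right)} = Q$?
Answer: $148$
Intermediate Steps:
$O{\left(9,-11 \right)} + 139 = 9 + 139 = 148$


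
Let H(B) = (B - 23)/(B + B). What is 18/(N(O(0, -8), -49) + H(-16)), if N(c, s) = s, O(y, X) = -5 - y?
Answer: -576/1529 ≈ -0.37672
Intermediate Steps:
H(B) = (-23 + B)/(2*B) (H(B) = (-23 + B)/((2*B)) = (-23 + B)*(1/(2*B)) = (-23 + B)/(2*B))
18/(N(O(0, -8), -49) + H(-16)) = 18/(-49 + (½)*(-23 - 16)/(-16)) = 18/(-49 + (½)*(-1/16)*(-39)) = 18/(-49 + 39/32) = 18/(-1529/32) = 18*(-32/1529) = -576/1529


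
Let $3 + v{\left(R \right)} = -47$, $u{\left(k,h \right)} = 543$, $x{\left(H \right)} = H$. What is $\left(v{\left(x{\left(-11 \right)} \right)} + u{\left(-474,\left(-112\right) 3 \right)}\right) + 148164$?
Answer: $148657$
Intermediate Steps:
$v{\left(R \right)} = -50$ ($v{\left(R \right)} = -3 - 47 = -50$)
$\left(v{\left(x{\left(-11 \right)} \right)} + u{\left(-474,\left(-112\right) 3 \right)}\right) + 148164 = \left(-50 + 543\right) + 148164 = 493 + 148164 = 148657$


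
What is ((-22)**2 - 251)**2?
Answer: 54289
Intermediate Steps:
((-22)**2 - 251)**2 = (484 - 251)**2 = 233**2 = 54289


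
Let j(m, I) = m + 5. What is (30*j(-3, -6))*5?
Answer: 300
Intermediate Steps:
j(m, I) = 5 + m
(30*j(-3, -6))*5 = (30*(5 - 3))*5 = (30*2)*5 = 60*5 = 300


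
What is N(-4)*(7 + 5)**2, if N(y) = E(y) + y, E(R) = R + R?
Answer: -1728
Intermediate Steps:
E(R) = 2*R
N(y) = 3*y (N(y) = 2*y + y = 3*y)
N(-4)*(7 + 5)**2 = (3*(-4))*(7 + 5)**2 = -12*12**2 = -12*144 = -1728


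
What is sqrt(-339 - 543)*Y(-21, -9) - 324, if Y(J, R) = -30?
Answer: -324 - 630*I*sqrt(2) ≈ -324.0 - 890.95*I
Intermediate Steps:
sqrt(-339 - 543)*Y(-21, -9) - 324 = sqrt(-339 - 543)*(-30) - 324 = sqrt(-882)*(-30) - 324 = (21*I*sqrt(2))*(-30) - 324 = -630*I*sqrt(2) - 324 = -324 - 630*I*sqrt(2)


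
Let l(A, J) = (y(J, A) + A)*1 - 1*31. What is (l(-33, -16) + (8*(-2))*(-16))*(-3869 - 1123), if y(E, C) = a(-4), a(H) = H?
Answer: -938496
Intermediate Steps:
y(E, C) = -4
l(A, J) = -35 + A (l(A, J) = (-4 + A)*1 - 1*31 = (-4 + A) - 31 = -35 + A)
(l(-33, -16) + (8*(-2))*(-16))*(-3869 - 1123) = ((-35 - 33) + (8*(-2))*(-16))*(-3869 - 1123) = (-68 - 16*(-16))*(-4992) = (-68 + 256)*(-4992) = 188*(-4992) = -938496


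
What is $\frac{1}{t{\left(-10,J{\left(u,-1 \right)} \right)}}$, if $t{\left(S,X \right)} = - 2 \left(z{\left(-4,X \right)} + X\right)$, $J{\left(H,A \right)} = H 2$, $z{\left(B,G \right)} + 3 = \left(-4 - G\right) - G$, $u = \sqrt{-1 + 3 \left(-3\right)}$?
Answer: $- \frac{i}{- 14 i + 4 \sqrt{10}} \approx 0.039326 - 0.035531 i$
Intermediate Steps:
$u = i \sqrt{10}$ ($u = \sqrt{-1 - 9} = \sqrt{-10} = i \sqrt{10} \approx 3.1623 i$)
$z{\left(B,G \right)} = -7 - 2 G$ ($z{\left(B,G \right)} = -3 - \left(4 + 2 G\right) = -7 - 2 G$)
$J{\left(H,A \right)} = 2 H$
$t{\left(S,X \right)} = 14 + 2 X$ ($t{\left(S,X \right)} = - 2 \left(\left(-7 - 2 X\right) + X\right) = - 2 \left(-7 - X\right) = 14 + 2 X$)
$\frac{1}{t{\left(-10,J{\left(u,-1 \right)} \right)}} = \frac{1}{14 + 2 \cdot 2 i \sqrt{10}} = \frac{1}{14 + 4 i \sqrt{10}}$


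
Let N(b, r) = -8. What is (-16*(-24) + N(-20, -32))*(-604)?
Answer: -227104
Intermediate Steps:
(-16*(-24) + N(-20, -32))*(-604) = (-16*(-24) - 8)*(-604) = (384 - 8)*(-604) = 376*(-604) = -227104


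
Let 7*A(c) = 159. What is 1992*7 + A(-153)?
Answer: 97767/7 ≈ 13967.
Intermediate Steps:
A(c) = 159/7 (A(c) = (⅐)*159 = 159/7)
1992*7 + A(-153) = 1992*7 + 159/7 = 13944 + 159/7 = 97767/7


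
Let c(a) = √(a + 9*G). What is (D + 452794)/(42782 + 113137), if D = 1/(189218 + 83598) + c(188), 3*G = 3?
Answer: 41176482635/14179065968 + √197/155919 ≈ 2.9041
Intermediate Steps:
G = 1 (G = (⅓)*3 = 1)
c(a) = √(9 + a) (c(a) = √(a + 9*1) = √(a + 9) = √(9 + a))
D = 1/272816 + √197 (D = 1/(189218 + 83598) + √(9 + 188) = 1/272816 + √197 ≈ 14.036)
(D + 452794)/(42782 + 113137) = ((1/272816 + √197) + 452794)/(42782 + 113137) = (123529447905/272816 + √197)/155919 = (123529447905/272816 + √197)*(1/155919) = 41176482635/14179065968 + √197/155919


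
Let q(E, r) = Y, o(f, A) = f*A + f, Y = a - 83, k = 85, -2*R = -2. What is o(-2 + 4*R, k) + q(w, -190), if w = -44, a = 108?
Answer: 197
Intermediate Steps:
R = 1 (R = -½*(-2) = 1)
Y = 25 (Y = 108 - 83 = 25)
o(f, A) = f + A*f (o(f, A) = A*f + f = f + A*f)
q(E, r) = 25
o(-2 + 4*R, k) + q(w, -190) = (-2 + 4*1)*(1 + 85) + 25 = (-2 + 4)*86 + 25 = 2*86 + 25 = 172 + 25 = 197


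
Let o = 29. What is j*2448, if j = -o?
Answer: -70992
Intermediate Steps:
j = -29 (j = -1*29 = -29)
j*2448 = -29*2448 = -70992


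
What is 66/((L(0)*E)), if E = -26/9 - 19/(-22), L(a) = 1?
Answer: -13068/401 ≈ -32.589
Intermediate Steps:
E = -401/198 (E = -26*⅑ - 19*(-1/22) = -26/9 + 19/22 = -401/198 ≈ -2.0253)
66/((L(0)*E)) = 66/((1*(-401/198))) = 66/(-401/198) = 66*(-198/401) = -13068/401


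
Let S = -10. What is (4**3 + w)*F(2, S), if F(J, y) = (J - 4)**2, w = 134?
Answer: 792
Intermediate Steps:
F(J, y) = (-4 + J)**2
(4**3 + w)*F(2, S) = (4**3 + 134)*(-4 + 2)**2 = (64 + 134)*(-2)**2 = 198*4 = 792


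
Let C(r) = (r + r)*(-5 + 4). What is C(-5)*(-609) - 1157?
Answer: -7247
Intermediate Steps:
C(r) = -2*r (C(r) = (2*r)*(-1) = -2*r)
C(-5)*(-609) - 1157 = -2*(-5)*(-609) - 1157 = 10*(-609) - 1157 = -6090 - 1157 = -7247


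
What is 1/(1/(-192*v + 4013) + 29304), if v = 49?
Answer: 5395/158095079 ≈ 3.4125e-5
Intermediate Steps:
1/(1/(-192*v + 4013) + 29304) = 1/(1/(-192*49 + 4013) + 29304) = 1/(1/(-9408 + 4013) + 29304) = 1/(1/(-5395) + 29304) = 1/(-1/5395 + 29304) = 1/(158095079/5395) = 5395/158095079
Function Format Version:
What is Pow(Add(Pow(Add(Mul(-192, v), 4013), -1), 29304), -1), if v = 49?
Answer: Rational(5395, 158095079) ≈ 3.4125e-5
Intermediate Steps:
Pow(Add(Pow(Add(Mul(-192, v), 4013), -1), 29304), -1) = Pow(Add(Pow(Add(Mul(-192, 49), 4013), -1), 29304), -1) = Pow(Add(Pow(Add(-9408, 4013), -1), 29304), -1) = Pow(Add(Pow(-5395, -1), 29304), -1) = Pow(Add(Rational(-1, 5395), 29304), -1) = Pow(Rational(158095079, 5395), -1) = Rational(5395, 158095079)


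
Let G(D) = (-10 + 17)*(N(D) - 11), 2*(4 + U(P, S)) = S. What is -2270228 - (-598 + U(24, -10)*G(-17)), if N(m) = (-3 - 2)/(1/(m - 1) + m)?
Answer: -696983491/307 ≈ -2.2703e+6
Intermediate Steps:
U(P, S) = -4 + S/2
N(m) = -5/(m + 1/(-1 + m)) (N(m) = -5/(1/(-1 + m) + m) = -5/(m + 1/(-1 + m)))
G(D) = -77 + 35*(1 - D)/(1 + D² - D) (G(D) = (-10 + 17)*(5*(1 - D)/(1 + D² - D) - 11) = 7*(-11 + 5*(1 - D)/(1 + D² - D)) = -77 + 35*(1 - D)/(1 + D² - D))
-2270228 - (-598 + U(24, -10)*G(-17)) = -2270228 - (-598 + (-4 + (½)*(-10))*(7*(-6 - 11*(-17)² + 6*(-17))/(1 + (-17)² - 1*(-17)))) = -2270228 - (-598 + (-4 - 5)*(7*(-6 - 11*289 - 102)/(1 + 289 + 17))) = -2270228 - (-598 - 63*(-6 - 3179 - 102)/307) = -2270228 - (-598 - 63*(-3287)/307) = -2270228 - (-598 - 9*(-23009/307)) = -2270228 - (-598 + 207081/307) = -2270228 - 1*23495/307 = -2270228 - 23495/307 = -696983491/307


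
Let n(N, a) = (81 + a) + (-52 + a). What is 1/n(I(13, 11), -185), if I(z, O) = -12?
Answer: -1/341 ≈ -0.0029326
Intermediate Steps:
n(N, a) = 29 + 2*a
1/n(I(13, 11), -185) = 1/(29 + 2*(-185)) = 1/(29 - 370) = 1/(-341) = -1/341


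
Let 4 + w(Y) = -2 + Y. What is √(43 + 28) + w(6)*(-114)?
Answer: √71 ≈ 8.4261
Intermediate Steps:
w(Y) = -6 + Y (w(Y) = -4 + (-2 + Y) = -6 + Y)
√(43 + 28) + w(6)*(-114) = √(43 + 28) + (-6 + 6)*(-114) = √71 + 0*(-114) = √71 + 0 = √71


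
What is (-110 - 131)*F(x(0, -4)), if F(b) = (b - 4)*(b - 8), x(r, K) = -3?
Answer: -18557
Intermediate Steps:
F(b) = (-8 + b)*(-4 + b) (F(b) = (-4 + b)*(-8 + b) = (-8 + b)*(-4 + b))
(-110 - 131)*F(x(0, -4)) = (-110 - 131)*(32 + (-3)² - 12*(-3)) = -241*(32 + 9 + 36) = -241*77 = -18557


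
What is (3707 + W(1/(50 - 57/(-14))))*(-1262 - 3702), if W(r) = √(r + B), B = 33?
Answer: -18401548 - 4964*√18921215/757 ≈ -1.8430e+7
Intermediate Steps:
W(r) = √(33 + r) (W(r) = √(r + 33) = √(33 + r))
(3707 + W(1/(50 - 57/(-14))))*(-1262 - 3702) = (3707 + √(33 + 1/(50 - 57/(-14))))*(-1262 - 3702) = (3707 + √(33 + 1/(50 - 57*(-1/14))))*(-4964) = (3707 + √(33 + 1/(50 + 57/14)))*(-4964) = (3707 + √(33 + 1/(757/14)))*(-4964) = (3707 + √(33 + 14/757))*(-4964) = (3707 + √(24995/757))*(-4964) = (3707 + √18921215/757)*(-4964) = -18401548 - 4964*√18921215/757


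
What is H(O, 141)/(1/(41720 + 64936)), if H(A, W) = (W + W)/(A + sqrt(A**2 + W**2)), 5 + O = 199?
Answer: -13794176/47 + 71104*sqrt(57517)/47 ≈ 69330.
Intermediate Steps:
O = 194 (O = -5 + 199 = 194)
H(A, W) = 2*W/(A + sqrt(A**2 + W**2)) (H(A, W) = (2*W)/(A + sqrt(A**2 + W**2)) = 2*W/(A + sqrt(A**2 + W**2)))
H(O, 141)/(1/(41720 + 64936)) = (2*141/(194 + sqrt(194**2 + 141**2)))/(1/(41720 + 64936)) = (2*141/(194 + sqrt(37636 + 19881)))/(1/106656) = (2*141/(194 + sqrt(57517)))/(1/106656) = (282/(194 + sqrt(57517)))*106656 = 30076992/(194 + sqrt(57517))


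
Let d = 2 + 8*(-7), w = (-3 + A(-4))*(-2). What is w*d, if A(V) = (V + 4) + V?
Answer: -756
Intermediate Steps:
A(V) = 4 + 2*V (A(V) = (4 + V) + V = 4 + 2*V)
w = 14 (w = (-3 + (4 + 2*(-4)))*(-2) = (-3 + (4 - 8))*(-2) = (-3 - 4)*(-2) = -7*(-2) = 14)
d = -54 (d = 2 - 56 = -54)
w*d = 14*(-54) = -756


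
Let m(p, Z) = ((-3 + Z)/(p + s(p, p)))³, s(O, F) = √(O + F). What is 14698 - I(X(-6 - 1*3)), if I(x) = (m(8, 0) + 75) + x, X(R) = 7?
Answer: 935425/64 ≈ 14616.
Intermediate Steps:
s(O, F) = √(F + O)
m(p, Z) = (-3 + Z)³/(p + √2*√p)³ (m(p, Z) = ((-3 + Z)/(p + √(p + p)))³ = ((-3 + Z)/(p + √(2*p)))³ = ((-3 + Z)/(p + √2*√p))³ = (-3 + Z)³/(p + √2*√p)³)
I(x) = 4799/64 + x (I(x) = ((-3 + 0)³/(8 + √2*√8)³ + 75) + x = ((-3)³/(8 + √2*(2*√2))³ + 75) + x = (-27/(8 + 4)³ + 75) + x = (-27/12³ + 75) + x = (-27*1/1728 + 75) + x = (-1/64 + 75) + x = 4799/64 + x)
14698 - I(X(-6 - 1*3)) = 14698 - (4799/64 + 7) = 14698 - 1*5247/64 = 14698 - 5247/64 = 935425/64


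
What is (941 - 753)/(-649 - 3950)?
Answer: -188/4599 ≈ -0.040878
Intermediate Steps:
(941 - 753)/(-649 - 3950) = 188/(-4599) = 188*(-1/4599) = -188/4599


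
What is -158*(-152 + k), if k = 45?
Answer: 16906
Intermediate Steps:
-158*(-152 + k) = -158*(-152 + 45) = -158*(-107) = 16906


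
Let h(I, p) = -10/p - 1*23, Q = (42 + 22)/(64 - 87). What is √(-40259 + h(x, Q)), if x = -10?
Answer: I*√2577818/8 ≈ 200.69*I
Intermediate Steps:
Q = -64/23 (Q = 64/(-23) = 64*(-1/23) = -64/23 ≈ -2.7826)
h(I, p) = -23 - 10/p (h(I, p) = -10/p - 23 = -23 - 10/p)
√(-40259 + h(x, Q)) = √(-40259 + (-23 - 10/(-64/23))) = √(-40259 + (-23 - 10*(-23/64))) = √(-40259 + (-23 + 115/32)) = √(-40259 - 621/32) = √(-1288909/32) = I*√2577818/8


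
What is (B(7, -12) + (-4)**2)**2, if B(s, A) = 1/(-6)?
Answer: 9025/36 ≈ 250.69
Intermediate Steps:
B(s, A) = -1/6
(B(7, -12) + (-4)**2)**2 = (-1/6 + (-4)**2)**2 = (-1/6 + 16)**2 = (95/6)**2 = 9025/36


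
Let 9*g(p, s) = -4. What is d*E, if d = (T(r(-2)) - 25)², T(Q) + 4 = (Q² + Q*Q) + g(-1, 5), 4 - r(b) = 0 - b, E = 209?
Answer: 7785041/81 ≈ 96112.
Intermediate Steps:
r(b) = 4 + b (r(b) = 4 - (0 - b) = 4 - (-1)*b = 4 + b)
g(p, s) = -4/9 (g(p, s) = (⅑)*(-4) = -4/9)
T(Q) = -40/9 + 2*Q² (T(Q) = -4 + ((Q² + Q*Q) - 4/9) = -4 + ((Q² + Q²) - 4/9) = -4 + (2*Q² - 4/9) = -4 + (-4/9 + 2*Q²) = -40/9 + 2*Q²)
d = 37249/81 (d = ((-40/9 + 2*(4 - 2)²) - 25)² = ((-40/9 + 2*2²) - 25)² = ((-40/9 + 2*4) - 25)² = ((-40/9 + 8) - 25)² = (32/9 - 25)² = (-193/9)² = 37249/81 ≈ 459.86)
d*E = (37249/81)*209 = 7785041/81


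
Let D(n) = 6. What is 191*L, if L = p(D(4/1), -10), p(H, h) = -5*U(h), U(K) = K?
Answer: 9550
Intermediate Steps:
p(H, h) = -5*h
L = 50 (L = -5*(-10) = 50)
191*L = 191*50 = 9550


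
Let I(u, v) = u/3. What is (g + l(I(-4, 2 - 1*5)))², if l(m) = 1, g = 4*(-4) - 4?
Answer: 361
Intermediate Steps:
I(u, v) = u/3 (I(u, v) = u*(⅓) = u/3)
g = -20 (g = -16 - 4 = -20)
(g + l(I(-4, 2 - 1*5)))² = (-20 + 1)² = (-19)² = 361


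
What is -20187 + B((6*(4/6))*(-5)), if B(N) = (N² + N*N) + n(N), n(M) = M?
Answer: -19407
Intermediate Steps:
B(N) = N + 2*N² (B(N) = (N² + N*N) + N = (N² + N²) + N = 2*N² + N = N + 2*N²)
-20187 + B((6*(4/6))*(-5)) = -20187 + ((6*(4/6))*(-5))*(1 + 2*((6*(4/6))*(-5))) = -20187 + ((6*(4*(⅙)))*(-5))*(1 + 2*((6*(4*(⅙)))*(-5))) = -20187 + ((6*(⅔))*(-5))*(1 + 2*((6*(⅔))*(-5))) = -20187 + (4*(-5))*(1 + 2*(4*(-5))) = -20187 - 20*(1 + 2*(-20)) = -20187 - 20*(1 - 40) = -20187 - 20*(-39) = -20187 + 780 = -19407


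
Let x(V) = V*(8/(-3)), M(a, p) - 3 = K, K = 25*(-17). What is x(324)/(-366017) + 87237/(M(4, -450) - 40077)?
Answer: -31895233893/14823322483 ≈ -2.1517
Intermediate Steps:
K = -425
M(a, p) = -422 (M(a, p) = 3 - 425 = -422)
x(V) = -8*V/3 (x(V) = V*(8*(-1/3)) = V*(-8/3) = -8*V/3)
x(324)/(-366017) + 87237/(M(4, -450) - 40077) = -8/3*324/(-366017) + 87237/(-422 - 40077) = -864*(-1/366017) + 87237/(-40499) = 864/366017 + 87237*(-1/40499) = 864/366017 - 87237/40499 = -31895233893/14823322483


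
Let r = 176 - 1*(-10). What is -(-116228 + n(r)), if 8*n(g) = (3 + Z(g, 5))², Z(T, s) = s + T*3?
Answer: 152367/2 ≈ 76184.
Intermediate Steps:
r = 186 (r = 176 + 10 = 186)
Z(T, s) = s + 3*T
n(g) = (8 + 3*g)²/8 (n(g) = (3 + (5 + 3*g))²/8 = (8 + 3*g)²/8)
-(-116228 + n(r)) = -(-116228 + (8 + 3*186)²/8) = -(-116228 + (8 + 558)²/8) = -(-116228 + (⅛)*566²) = -(-116228 + (⅛)*320356) = -(-116228 + 80089/2) = -1*(-152367/2) = 152367/2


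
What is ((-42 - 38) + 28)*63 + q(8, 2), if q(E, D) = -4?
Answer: -3280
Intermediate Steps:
((-42 - 38) + 28)*63 + q(8, 2) = ((-42 - 38) + 28)*63 - 4 = (-80 + 28)*63 - 4 = -52*63 - 4 = -3276 - 4 = -3280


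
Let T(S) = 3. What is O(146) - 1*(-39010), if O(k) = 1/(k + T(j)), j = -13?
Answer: 5812491/149 ≈ 39010.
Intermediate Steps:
O(k) = 1/(3 + k) (O(k) = 1/(k + 3) = 1/(3 + k))
O(146) - 1*(-39010) = 1/(3 + 146) - 1*(-39010) = 1/149 + 39010 = 5812491/149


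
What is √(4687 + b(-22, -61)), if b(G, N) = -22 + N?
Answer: 2*√1151 ≈ 67.853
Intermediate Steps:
√(4687 + b(-22, -61)) = √(4687 + (-22 - 61)) = √(4687 - 83) = √4604 = 2*√1151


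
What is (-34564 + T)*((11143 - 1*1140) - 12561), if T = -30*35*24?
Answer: 152876312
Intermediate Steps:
T = -25200 (T = -1050*24 = -25200)
(-34564 + T)*((11143 - 1*1140) - 12561) = (-34564 - 25200)*((11143 - 1*1140) - 12561) = -59764*((11143 - 1140) - 12561) = -59764*(10003 - 12561) = -59764*(-2558) = 152876312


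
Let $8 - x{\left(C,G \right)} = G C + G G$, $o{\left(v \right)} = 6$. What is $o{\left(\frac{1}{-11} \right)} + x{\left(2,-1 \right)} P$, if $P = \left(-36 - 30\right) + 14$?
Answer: $-462$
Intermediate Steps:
$x{\left(C,G \right)} = 8 - G^{2} - C G$ ($x{\left(C,G \right)} = 8 - \left(G C + G G\right) = 8 - \left(C G + G^{2}\right) = 8 - \left(G^{2} + C G\right) = 8 - G^{2} - C G$)
$P = -52$ ($P = -66 + 14 = -52$)
$o{\left(\frac{1}{-11} \right)} + x{\left(2,-1 \right)} P = 6 + \left(8 - \left(-1\right)^{2} - 2 \left(-1\right)\right) \left(-52\right) = 6 + \left(8 - 1 + 2\right) \left(-52\right) = 6 + 9 \left(-52\right) = 6 - 468 = -462$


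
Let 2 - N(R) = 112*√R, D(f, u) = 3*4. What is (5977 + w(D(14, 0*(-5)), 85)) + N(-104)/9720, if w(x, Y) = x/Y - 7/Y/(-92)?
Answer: 2839531096/475065 - 28*I*√26/1215 ≈ 5977.1 - 0.11751*I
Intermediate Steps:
D(f, u) = 12
w(x, Y) = 7/(92*Y) + x/Y (w(x, Y) = x/Y - 7/Y*(-1/92) = x/Y + 7/(92*Y) = 7/(92*Y) + x/Y)
N(R) = 2 - 112*√R
(5977 + w(D(14, 0*(-5)), 85)) + N(-104)/9720 = (5977 + (7/92 + 12)/85) + (2 - 224*I*√26)/9720 = (5977 + (1/85)*(1111/92)) + (2 - 224*I*√26)*(1/9720) = (5977 + 1111/7820) + (2 - 224*I*√26)*(1/9720) = 46741251/7820 + (1/4860 - 28*I*√26/1215) = 2839531096/475065 - 28*I*√26/1215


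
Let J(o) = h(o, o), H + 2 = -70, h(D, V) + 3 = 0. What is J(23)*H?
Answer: 216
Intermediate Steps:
h(D, V) = -3 (h(D, V) = -3 + 0 = -3)
H = -72 (H = -2 - 70 = -72)
J(o) = -3
J(23)*H = -3*(-72) = 216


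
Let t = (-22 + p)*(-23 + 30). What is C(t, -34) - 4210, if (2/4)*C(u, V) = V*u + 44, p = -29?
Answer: 20154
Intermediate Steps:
t = -357 (t = (-22 - 29)*(-23 + 30) = -51*7 = -357)
C(u, V) = 88 + 2*V*u (C(u, V) = 2*(V*u + 44) = 2*(44 + V*u) = 88 + 2*V*u)
C(t, -34) - 4210 = (88 + 2*(-34)*(-357)) - 4210 = (88 + 24276) - 4210 = 24364 - 4210 = 20154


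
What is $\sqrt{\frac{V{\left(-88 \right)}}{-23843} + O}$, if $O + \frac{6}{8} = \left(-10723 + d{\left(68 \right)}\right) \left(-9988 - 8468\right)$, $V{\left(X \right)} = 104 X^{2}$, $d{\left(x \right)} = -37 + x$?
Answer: $\frac{\sqrt{448722911090427173}}{47686} \approx 14047.0$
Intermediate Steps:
$O = \frac{789326205}{4}$ ($O = - \frac{3}{4} + \left(-10723 + \left(-37 + 68\right)\right) \left(-9988 - 8468\right) = - \frac{3}{4} + \left(-10723 + 31\right) \left(-18456\right) = - \frac{3}{4} - -197331552 = - \frac{3}{4} + 197331552 = \frac{789326205}{4} \approx 1.9733 \cdot 10^{8}$)
$\sqrt{\frac{V{\left(-88 \right)}}{-23843} + O} = \sqrt{\frac{104 \left(-88\right)^{2}}{-23843} + \frac{789326205}{4}} = \sqrt{104 \cdot 7744 \left(- \frac{1}{23843}\right) + \frac{789326205}{4}} = \sqrt{805376 \left(- \frac{1}{23843}\right) + \frac{789326205}{4}} = \sqrt{- \frac{805376}{23843} + \frac{789326205}{4}} = \sqrt{\frac{18819901484311}{95372}} = \frac{\sqrt{448722911090427173}}{47686}$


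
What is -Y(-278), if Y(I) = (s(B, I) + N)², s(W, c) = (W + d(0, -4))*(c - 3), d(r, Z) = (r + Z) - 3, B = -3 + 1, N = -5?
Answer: -6370576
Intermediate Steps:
B = -2
d(r, Z) = -3 + Z + r (d(r, Z) = (Z + r) - 3 = -3 + Z + r)
s(W, c) = (-7 + W)*(-3 + c) (s(W, c) = (W + (-3 - 4 + 0))*(c - 3) = (W - 7)*(-3 + c) = (-7 + W)*(-3 + c))
Y(I) = (22 - 9*I)² (Y(I) = ((21 - 7*I - 3*(-2) - 2*I) - 5)² = ((21 - 7*I + 6 - 2*I) - 5)² = ((27 - 9*I) - 5)² = (22 - 9*I)²)
-Y(-278) = -(-22 + 9*(-278))² = -(-22 - 2502)² = -1*(-2524)² = -1*6370576 = -6370576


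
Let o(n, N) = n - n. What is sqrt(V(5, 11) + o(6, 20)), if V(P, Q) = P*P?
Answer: 5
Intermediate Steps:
V(P, Q) = P**2
o(n, N) = 0
sqrt(V(5, 11) + o(6, 20)) = sqrt(5**2 + 0) = sqrt(25 + 0) = sqrt(25) = 5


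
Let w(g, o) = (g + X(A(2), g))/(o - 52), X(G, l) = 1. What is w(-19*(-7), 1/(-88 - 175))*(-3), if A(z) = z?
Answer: 35242/4559 ≈ 7.7302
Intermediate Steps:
w(g, o) = (1 + g)/(-52 + o) (w(g, o) = (g + 1)/(o - 52) = (1 + g)/(-52 + o))
w(-19*(-7), 1/(-88 - 175))*(-3) = ((1 - 19*(-7))/(-52 + 1/(-88 - 175)))*(-3) = ((1 + 133)/(-52 + 1/(-263)))*(-3) = (134/(-52 - 1/263))*(-3) = (134/(-13677/263))*(-3) = -263/13677*134*(-3) = -35242/13677*(-3) = 35242/4559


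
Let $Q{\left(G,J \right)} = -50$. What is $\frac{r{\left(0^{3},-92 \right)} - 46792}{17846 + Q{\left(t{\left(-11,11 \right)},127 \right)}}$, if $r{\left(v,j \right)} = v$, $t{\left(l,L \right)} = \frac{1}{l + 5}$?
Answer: $- \frac{11698}{4449} \approx -2.6294$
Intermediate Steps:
$t{\left(l,L \right)} = \frac{1}{5 + l}$
$\frac{r{\left(0^{3},-92 \right)} - 46792}{17846 + Q{\left(t{\left(-11,11 \right)},127 \right)}} = \frac{0^{3} - 46792}{17846 - 50} = \frac{0 - 46792}{17796} = \left(-46792\right) \frac{1}{17796} = - \frac{11698}{4449}$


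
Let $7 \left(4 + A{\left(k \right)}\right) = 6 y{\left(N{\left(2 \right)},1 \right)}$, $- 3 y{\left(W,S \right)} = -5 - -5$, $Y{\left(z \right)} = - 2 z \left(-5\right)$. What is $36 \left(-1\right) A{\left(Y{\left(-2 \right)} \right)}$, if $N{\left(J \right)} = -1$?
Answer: $144$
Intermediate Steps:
$Y{\left(z \right)} = 10 z$
$y{\left(W,S \right)} = 0$ ($y{\left(W,S \right)} = - \frac{-5 - -5}{3} = - \frac{-5 + 5}{3} = \left(- \frac{1}{3}\right) 0 = 0$)
$A{\left(k \right)} = -4$ ($A{\left(k \right)} = -4 + \frac{6 \cdot 0}{7} = -4 + \frac{1}{7} \cdot 0 = -4 + 0 = -4$)
$36 \left(-1\right) A{\left(Y{\left(-2 \right)} \right)} = 36 \left(-1\right) \left(-4\right) = \left(-36\right) \left(-4\right) = 144$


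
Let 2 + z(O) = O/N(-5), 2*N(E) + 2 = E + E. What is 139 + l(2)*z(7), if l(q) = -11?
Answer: 1043/6 ≈ 173.83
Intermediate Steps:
N(E) = -1 + E (N(E) = -1 + (E + E)/2 = -1 + (2*E)/2 = -1 + E)
z(O) = -2 - O/6 (z(O) = -2 + O/(-1 - 5) = -2 + O/(-6) = -2 + O*(-⅙) = -2 - O/6)
139 + l(2)*z(7) = 139 - 11*(-2 - ⅙*7) = 139 - 11*(-2 - 7/6) = 139 - 11*(-19/6) = 139 + 209/6 = 1043/6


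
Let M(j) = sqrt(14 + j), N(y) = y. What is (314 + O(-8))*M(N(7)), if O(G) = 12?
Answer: 326*sqrt(21) ≈ 1493.9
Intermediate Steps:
(314 + O(-8))*M(N(7)) = (314 + 12)*sqrt(14 + 7) = 326*sqrt(21)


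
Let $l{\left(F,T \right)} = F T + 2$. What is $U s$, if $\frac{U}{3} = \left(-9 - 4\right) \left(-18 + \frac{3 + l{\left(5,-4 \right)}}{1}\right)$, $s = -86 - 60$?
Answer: $-187902$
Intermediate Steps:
$l{\left(F,T \right)} = 2 + F T$
$s = -146$
$U = 1287$ ($U = 3 \left(-9 - 4\right) \left(-18 + \frac{3 + \left(2 + 5 \left(-4\right)\right)}{1}\right) = 3 \left(- 13 \left(-18 + 1 \left(3 + \left(2 - 20\right)\right)\right)\right) = 3 \left(- 13 \left(-18 + 1 \left(3 - 18\right)\right)\right) = 3 \left(- 13 \left(-18 + 1 \left(-15\right)\right)\right) = 3 \left(- 13 \left(-18 - 15\right)\right) = 3 \left(\left(-13\right) \left(-33\right)\right) = 3 \cdot 429 = 1287$)
$U s = 1287 \left(-146\right) = -187902$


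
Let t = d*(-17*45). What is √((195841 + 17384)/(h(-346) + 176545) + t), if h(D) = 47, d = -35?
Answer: 5*√231946921973/14716 ≈ 163.63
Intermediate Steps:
t = 26775 (t = -(-595)*45 = -35*(-765) = 26775)
√((195841 + 17384)/(h(-346) + 176545) + t) = √((195841 + 17384)/(47 + 176545) + 26775) = √(213225/176592 + 26775) = √(213225*(1/176592) + 26775) = √(71075/58864 + 26775) = √(1576154675/58864) = 5*√231946921973/14716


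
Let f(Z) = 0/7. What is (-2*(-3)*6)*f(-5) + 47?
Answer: 47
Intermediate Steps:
f(Z) = 0 (f(Z) = 0*(⅐) = 0)
(-2*(-3)*6)*f(-5) + 47 = (-2*(-3)*6)*0 + 47 = (6*6)*0 + 47 = 36*0 + 47 = 0 + 47 = 47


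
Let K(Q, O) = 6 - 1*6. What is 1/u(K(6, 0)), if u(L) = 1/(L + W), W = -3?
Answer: -3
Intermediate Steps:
K(Q, O) = 0 (K(Q, O) = 6 - 6 = 0)
u(L) = 1/(-3 + L) (u(L) = 1/(L - 3) = 1/(-3 + L))
1/u(K(6, 0)) = 1/(1/(-3 + 0)) = 1/(1/(-3)) = 1/(-1/3) = -3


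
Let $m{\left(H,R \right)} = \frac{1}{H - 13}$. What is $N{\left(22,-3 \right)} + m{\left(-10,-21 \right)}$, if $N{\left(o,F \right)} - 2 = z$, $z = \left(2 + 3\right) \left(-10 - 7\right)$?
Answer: $- \frac{1910}{23} \approx -83.043$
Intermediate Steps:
$z = -85$ ($z = 5 \left(-17\right) = -85$)
$N{\left(o,F \right)} = -83$ ($N{\left(o,F \right)} = 2 - 85 = -83$)
$m{\left(H,R \right)} = \frac{1}{-13 + H}$
$N{\left(22,-3 \right)} + m{\left(-10,-21 \right)} = -83 + \frac{1}{-13 - 10} = -83 + \frac{1}{-23} = -83 - \frac{1}{23} = - \frac{1910}{23}$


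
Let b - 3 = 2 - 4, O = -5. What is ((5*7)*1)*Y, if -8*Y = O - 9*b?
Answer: 245/4 ≈ 61.250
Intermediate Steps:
b = 1 (b = 3 + (2 - 4) = 3 - 2 = 1)
Y = 7/4 (Y = -(-5 - 9*1)/8 = -(-5 - 9)/8 = -⅛*(-14) = 7/4 ≈ 1.7500)
((5*7)*1)*Y = ((5*7)*1)*(7/4) = (35*1)*(7/4) = 35*(7/4) = 245/4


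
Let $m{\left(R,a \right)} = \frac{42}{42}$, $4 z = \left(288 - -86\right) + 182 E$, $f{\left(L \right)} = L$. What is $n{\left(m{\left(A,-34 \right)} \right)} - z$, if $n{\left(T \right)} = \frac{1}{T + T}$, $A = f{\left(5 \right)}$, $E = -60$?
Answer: $2637$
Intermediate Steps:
$A = 5$
$z = - \frac{5273}{2}$ ($z = \frac{\left(288 - -86\right) + 182 \left(-60\right)}{4} = \frac{\left(288 + 86\right) - 10920}{4} = \frac{374 - 10920}{4} = \frac{1}{4} \left(-10546\right) = - \frac{5273}{2} \approx -2636.5$)
$m{\left(R,a \right)} = 1$ ($m{\left(R,a \right)} = 42 \cdot \frac{1}{42} = 1$)
$n{\left(T \right)} = \frac{1}{2 T}$
$n{\left(m{\left(A,-34 \right)} \right)} - z = \frac{1}{2 \cdot 1} - - \frac{5273}{2} = \frac{1}{2} \cdot 1 + \frac{5273}{2} = \frac{1}{2} + \frac{5273}{2} = 2637$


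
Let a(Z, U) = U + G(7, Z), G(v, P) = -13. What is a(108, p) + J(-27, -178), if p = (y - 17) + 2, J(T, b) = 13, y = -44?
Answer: -59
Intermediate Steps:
p = -59 (p = (-44 - 17) + 2 = -61 + 2 = -59)
a(Z, U) = -13 + U (a(Z, U) = U - 13 = -13 + U)
a(108, p) + J(-27, -178) = (-13 - 59) + 13 = -72 + 13 = -59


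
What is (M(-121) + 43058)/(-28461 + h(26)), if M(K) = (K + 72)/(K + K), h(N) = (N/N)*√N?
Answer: -59313207837/39205379158 - 2084017*√26/39205379158 ≈ -1.5132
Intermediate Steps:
h(N) = √N (h(N) = 1*√N = √N)
M(K) = (72 + K)/(2*K) (M(K) = (72 + K)/((2*K)) = (72 + K)*(1/(2*K)) = (72 + K)/(2*K))
(M(-121) + 43058)/(-28461 + h(26)) = ((½)*(72 - 121)/(-121) + 43058)/(-28461 + √26) = ((½)*(-1/121)*(-49) + 43058)/(-28461 + √26) = (49/242 + 43058)/(-28461 + √26) = 10420085/(242*(-28461 + √26))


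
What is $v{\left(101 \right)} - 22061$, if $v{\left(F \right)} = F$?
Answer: $-21960$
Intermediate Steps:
$v{\left(101 \right)} - 22061 = 101 - 22061 = -21960$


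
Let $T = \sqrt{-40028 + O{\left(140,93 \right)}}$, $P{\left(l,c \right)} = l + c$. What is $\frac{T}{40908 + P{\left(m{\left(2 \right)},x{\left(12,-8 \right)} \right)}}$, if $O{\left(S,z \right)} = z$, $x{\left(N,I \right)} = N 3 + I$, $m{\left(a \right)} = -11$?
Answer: $\frac{7 i \sqrt{815}}{40925} \approx 0.004883 i$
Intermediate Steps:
$x{\left(N,I \right)} = I + 3 N$ ($x{\left(N,I \right)} = 3 N + I = I + 3 N$)
$P{\left(l,c \right)} = c + l$
$T = 7 i \sqrt{815}$ ($T = \sqrt{-40028 + 93} = \sqrt{-39935} = 7 i \sqrt{815} \approx 199.84 i$)
$\frac{T}{40908 + P{\left(m{\left(2 \right)},x{\left(12,-8 \right)} \right)}} = \frac{7 i \sqrt{815}}{40908 + \left(\left(-8 + 3 \cdot 12\right) - 11\right)} = \frac{7 i \sqrt{815}}{40908 + \left(\left(-8 + 36\right) - 11\right)} = \frac{7 i \sqrt{815}}{40908 + \left(28 - 11\right)} = \frac{7 i \sqrt{815}}{40908 + 17} = \frac{7 i \sqrt{815}}{40925}$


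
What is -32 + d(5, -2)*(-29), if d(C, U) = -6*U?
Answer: -380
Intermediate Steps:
-32 + d(5, -2)*(-29) = -32 - 6*(-2)*(-29) = -32 + 12*(-29) = -32 - 348 = -380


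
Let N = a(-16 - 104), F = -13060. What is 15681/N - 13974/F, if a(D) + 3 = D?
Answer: -33845843/267730 ≈ -126.42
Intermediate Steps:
a(D) = -3 + D
N = -123 (N = -3 + (-16 - 104) = -3 - 120 = -123)
15681/N - 13974/F = 15681/(-123) - 13974/(-13060) = 15681*(-1/123) - 13974*(-1/13060) = -5227/41 + 6987/6530 = -33845843/267730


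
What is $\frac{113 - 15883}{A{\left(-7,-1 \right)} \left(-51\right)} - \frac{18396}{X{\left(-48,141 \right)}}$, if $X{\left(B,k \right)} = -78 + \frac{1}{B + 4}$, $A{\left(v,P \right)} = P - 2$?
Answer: $\frac{69703462}{525249} \approx 132.71$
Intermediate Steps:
$A{\left(v,P \right)} = -2 + P$
$X{\left(B,k \right)} = -78 + \frac{1}{4 + B}$
$\frac{113 - 15883}{A{\left(-7,-1 \right)} \left(-51\right)} - \frac{18396}{X{\left(-48,141 \right)}} = \frac{113 - 15883}{\left(-2 - 1\right) \left(-51\right)} - \frac{18396}{\frac{1}{4 - 48} \left(-311 - -3744\right)} = \frac{113 - 15883}{\left(-3\right) \left(-51\right)} - \frac{18396}{\frac{1}{-44} \left(-311 + 3744\right)} = - \frac{15770}{153} - \frac{18396}{\left(- \frac{1}{44}\right) 3433} = \left(-15770\right) \frac{1}{153} - \frac{18396}{- \frac{3433}{44}} = - \frac{15770}{153} - - \frac{809424}{3433} = - \frac{15770}{153} + \frac{809424}{3433} = \frac{69703462}{525249}$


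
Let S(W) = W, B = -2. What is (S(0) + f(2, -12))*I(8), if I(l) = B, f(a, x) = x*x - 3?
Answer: -282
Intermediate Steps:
f(a, x) = -3 + x² (f(a, x) = x² - 3 = -3 + x²)
I(l) = -2
(S(0) + f(2, -12))*I(8) = (0 + (-3 + (-12)²))*(-2) = (0 + (-3 + 144))*(-2) = (0 + 141)*(-2) = 141*(-2) = -282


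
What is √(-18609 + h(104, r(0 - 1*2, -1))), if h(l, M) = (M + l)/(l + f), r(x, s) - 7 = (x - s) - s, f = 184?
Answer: I*√10718562/24 ≈ 136.41*I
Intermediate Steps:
r(x, s) = 7 + x - 2*s (r(x, s) = 7 + ((x - s) - s) = 7 + (x - 2*s) = 7 + x - 2*s)
h(l, M) = (M + l)/(184 + l) (h(l, M) = (M + l)/(l + 184) = (M + l)/(184 + l))
√(-18609 + h(104, r(0 - 1*2, -1))) = √(-18609 + ((7 + (0 - 1*2) - 2*(-1)) + 104)/(184 + 104)) = √(-18609 + ((7 + (0 - 2) + 2) + 104)/288) = √(-18609 + ((7 - 2 + 2) + 104)/288) = √(-18609 + (7 + 104)/288) = √(-18609 + (1/288)*111) = √(-18609 + 37/96) = √(-1786427/96) = I*√10718562/24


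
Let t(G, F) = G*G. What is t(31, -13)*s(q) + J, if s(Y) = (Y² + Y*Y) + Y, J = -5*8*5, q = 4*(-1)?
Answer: 26708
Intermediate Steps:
t(G, F) = G²
q = -4
J = -200 (J = -40*5 = -200)
s(Y) = Y + 2*Y² (s(Y) = (Y² + Y²) + Y = 2*Y² + Y = Y + 2*Y²)
t(31, -13)*s(q) + J = 31²*(-4*(1 + 2*(-4))) - 200 = 961*(-4*(1 - 8)) - 200 = 961*(-4*(-7)) - 200 = 961*28 - 200 = 26908 - 200 = 26708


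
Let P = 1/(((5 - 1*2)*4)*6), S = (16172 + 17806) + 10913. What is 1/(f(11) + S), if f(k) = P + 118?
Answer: 72/3240649 ≈ 2.2218e-5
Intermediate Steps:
S = 44891 (S = 33978 + 10913 = 44891)
P = 1/72 (P = 1/(((5 - 2)*4)*6) = 1/((3*4)*6) = 1/(12*6) = 1/72 ≈ 0.013889)
f(k) = 8497/72 (f(k) = 1/72 + 118 = 8497/72)
1/(f(11) + S) = 1/(8497/72 + 44891) = 1/(3240649/72) = 72/3240649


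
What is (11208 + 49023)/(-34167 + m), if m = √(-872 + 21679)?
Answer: -2057912577/1167363082 - 60231*√20807/1167363082 ≈ -1.7703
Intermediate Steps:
m = √20807 ≈ 144.25
(11208 + 49023)/(-34167 + m) = (11208 + 49023)/(-34167 + √20807) = 60231/(-34167 + √20807)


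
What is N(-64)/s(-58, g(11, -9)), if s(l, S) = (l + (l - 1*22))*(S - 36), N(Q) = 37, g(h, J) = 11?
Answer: 37/3450 ≈ 0.010725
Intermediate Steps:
s(l, S) = (-36 + S)*(-22 + 2*l) (s(l, S) = (l + (l - 22))*(-36 + S) = (l + (-22 + l))*(-36 + S) = (-22 + 2*l)*(-36 + S) = (-36 + S)*(-22 + 2*l))
N(-64)/s(-58, g(11, -9)) = 37/(792 - 72*(-58) - 22*11 + 2*11*(-58)) = 37/(792 + 4176 - 242 - 1276) = 37/3450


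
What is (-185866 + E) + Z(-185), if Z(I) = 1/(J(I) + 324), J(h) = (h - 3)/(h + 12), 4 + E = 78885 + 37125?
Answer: -3928926227/56240 ≈ -69860.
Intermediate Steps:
E = 116006 (E = -4 + (78885 + 37125) = -4 + 116010 = 116006)
J(h) = (-3 + h)/(12 + h)
Z(I) = 1/(324 + (-3 + I)/(12 + I)) (Z(I) = 1/((-3 + I)/(12 + I) + 324) = 1/(324 + (-3 + I)/(12 + I)))
(-185866 + E) + Z(-185) = (-185866 + 116006) + (12 - 185)/(5*(777 + 65*(-185))) = -69860 + (⅕)*(-173)/(777 - 12025) = -69860 + (⅕)*(-173)/(-11248) = -69860 + (⅕)*(-1/11248)*(-173) = -69860 + 173/56240 = -3928926227/56240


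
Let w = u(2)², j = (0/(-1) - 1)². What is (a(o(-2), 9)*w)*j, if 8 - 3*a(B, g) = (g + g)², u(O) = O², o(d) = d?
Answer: -5056/3 ≈ -1685.3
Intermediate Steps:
j = 1 (j = (0*(-1) - 1)² = (0 - 1)² = (-1)² = 1)
a(B, g) = 8/3 - 4*g²/3 (a(B, g) = 8/3 - (g + g)²/3 = 8/3 - 4*g²/3)
w = 16 (w = (2²)² = 4² = 16)
(a(o(-2), 9)*w)*j = ((8/3 - 4/3*9²)*16)*1 = ((8/3 - 4/3*81)*16)*1 = ((8/3 - 108)*16)*1 = -316/3*16*1 = -5056/3*1 = -5056/3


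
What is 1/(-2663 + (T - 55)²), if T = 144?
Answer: 1/5258 ≈ 0.00019019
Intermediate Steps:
1/(-2663 + (T - 55)²) = 1/(-2663 + (144 - 55)²) = 1/(-2663 + 89²) = 1/(-2663 + 7921) = 1/5258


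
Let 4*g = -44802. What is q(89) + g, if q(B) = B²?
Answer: -6559/2 ≈ -3279.5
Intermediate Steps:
g = -22401/2 (g = (¼)*(-44802) = -22401/2 ≈ -11201.)
q(89) + g = 89² - 22401/2 = 7921 - 22401/2 = -6559/2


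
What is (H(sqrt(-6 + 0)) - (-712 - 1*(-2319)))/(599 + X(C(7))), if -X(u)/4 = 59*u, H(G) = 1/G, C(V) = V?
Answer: 1607/1053 + I*sqrt(6)/6318 ≈ 1.5261 + 0.0003877*I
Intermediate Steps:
X(u) = -236*u
(H(sqrt(-6 + 0)) - (-712 - 1*(-2319)))/(599 + X(C(7))) = (1/(sqrt(-6 + 0)) - (-712 - 1*(-2319)))/(599 - 236*7) = (1/(sqrt(-6)) - (-712 + 2319))/(599 - 1652) = (1/(I*sqrt(6)) - 1*1607)/(-1053) = (-I*sqrt(6)/6 - 1607)*(-1/1053) = (-1607 - I*sqrt(6)/6)*(-1/1053) = 1607/1053 + I*sqrt(6)/6318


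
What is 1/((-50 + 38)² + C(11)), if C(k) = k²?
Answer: 1/265 ≈ 0.0037736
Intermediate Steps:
1/((-50 + 38)² + C(11)) = 1/((-50 + 38)² + 11²) = 1/((-12)² + 121) = 1/(144 + 121) = 1/265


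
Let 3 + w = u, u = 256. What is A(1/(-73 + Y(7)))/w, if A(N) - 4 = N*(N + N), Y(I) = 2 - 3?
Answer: 10953/692714 ≈ 0.015812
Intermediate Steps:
Y(I) = -1
A(N) = 4 + 2*N² (A(N) = 4 + N*(N + N) = 4 + N*(2*N) = 4 + 2*N²)
w = 253 (w = -3 + 256 = 253)
A(1/(-73 + Y(7)))/w = (4 + 2*(1/(-73 - 1))²)/253 = (4 + 2*(1/(-74))²)*(1/253) = (4 + 2*(-1/74)²)*(1/253) = (4 + 2*(1/5476))*(1/253) = (4 + 1/2738)*(1/253) = (10953/2738)*(1/253) = 10953/692714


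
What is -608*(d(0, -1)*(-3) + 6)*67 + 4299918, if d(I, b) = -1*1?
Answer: 3933294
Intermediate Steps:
d(I, b) = -1
-608*(d(0, -1)*(-3) + 6)*67 + 4299918 = -608*(-1*(-3) + 6)*67 + 4299918 = -608*(3 + 6)*67 + 4299918 = -608*9*67 + 4299918 = -152*36*67 + 4299918 = -5472*67 + 4299918 = -366624 + 4299918 = 3933294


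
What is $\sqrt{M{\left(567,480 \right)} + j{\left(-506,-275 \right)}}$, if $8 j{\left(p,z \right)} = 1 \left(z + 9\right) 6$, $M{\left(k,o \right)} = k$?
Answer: $\frac{7 \sqrt{30}}{2} \approx 19.17$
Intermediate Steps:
$j{\left(p,z \right)} = \frac{27}{4} + \frac{3 z}{4}$ ($j{\left(p,z \right)} = \frac{1 \left(z + 9\right) 6}{8} = \frac{1 \left(9 + z\right) 6}{8} = \frac{\left(9 + z\right) 6}{8} = \frac{54 + 6 z}{8} = \frac{27}{4} + \frac{3 z}{4}$)
$\sqrt{M{\left(567,480 \right)} + j{\left(-506,-275 \right)}} = \sqrt{567 + \left(\frac{27}{4} + \frac{3}{4} \left(-275\right)\right)} = \sqrt{567 + \left(\frac{27}{4} - \frac{825}{4}\right)} = \sqrt{567 - \frac{399}{2}} = \sqrt{\frac{735}{2}} = \frac{7 \sqrt{30}}{2}$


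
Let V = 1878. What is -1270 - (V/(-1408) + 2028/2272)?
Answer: -63457627/49984 ≈ -1269.6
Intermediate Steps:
-1270 - (V/(-1408) + 2028/2272) = -1270 - (1878/(-1408) + 2028/2272) = -1270 - (1878*(-1/1408) + 2028*(1/2272)) = -1270 - (-939/704 + 507/568) = -1270 - 1*(-22053/49984) = -1270 + 22053/49984 = -63457627/49984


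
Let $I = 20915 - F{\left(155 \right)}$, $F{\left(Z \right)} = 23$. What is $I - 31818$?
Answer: $-10926$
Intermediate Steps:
$I = 20892$ ($I = 20915 - 23 = 20892$)
$I - 31818 = 20892 - 31818 = -10926$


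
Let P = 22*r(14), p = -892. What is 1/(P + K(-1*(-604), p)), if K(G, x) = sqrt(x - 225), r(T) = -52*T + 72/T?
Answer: -779240/12392197133 - 49*I*sqrt(1117)/12392197133 ≈ -6.2882e-5 - 1.3215e-7*I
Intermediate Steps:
K(G, x) = sqrt(-225 + x)
P = -111320/7 (P = 22*(-52*14 + 72/14) = 22*(-728 + 72*(1/14)) = 22*(-728 + 36/7) = 22*(-5060/7) = -111320/7 ≈ -15903.)
1/(P + K(-1*(-604), p)) = 1/(-111320/7 + sqrt(-225 - 892)) = 1/(-111320/7 + sqrt(-1117)) = 1/(-111320/7 + I*sqrt(1117))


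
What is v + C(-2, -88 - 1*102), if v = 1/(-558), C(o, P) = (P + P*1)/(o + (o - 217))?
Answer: 211819/123318 ≈ 1.7177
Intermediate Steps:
C(o, P) = 2*P/(-217 + 2*o) (C(o, P) = (P + P)/(o + (-217 + o)) = (2*P)/(-217 + 2*o) = 2*P/(-217 + 2*o))
v = -1/558 ≈ -0.0017921
v + C(-2, -88 - 1*102) = -1/558 + 2*(-88 - 1*102)/(-217 + 2*(-2)) = -1/558 + 2*(-88 - 102)/(-217 - 4) = -1/558 + 2*(-190)/(-221) = -1/558 + 2*(-190)*(-1/221) = -1/558 + 380/221 = 211819/123318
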